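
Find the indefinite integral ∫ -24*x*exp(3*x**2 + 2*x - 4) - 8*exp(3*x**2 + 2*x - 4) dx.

-4*exp(3*x**2 + 2*x - 4) + C

Let u = 3*x**2 + 2*x - 4, so du = (6*x + 2) dx.
Rewriting, the integral becomes -4·∫ e^u du = -4·e^u.
Substituting back, u = 3*x**2 + 2*x - 4.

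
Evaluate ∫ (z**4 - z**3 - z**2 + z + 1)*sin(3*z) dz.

-z**4*cos(3*z)/3 + 4*z**3*sin(3*z)/9 + z**3*cos(3*z)/3 - z**2*sin(3*z)/3 + 7*z**2*cos(3*z)/9 - 14*z*sin(3*z)/27 - 5*z*cos(3*z)/9 + 5*sin(3*z)/27 - 41*cos(3*z)/81 + C

Use integration by parts with u = z**4 - z**3 - z**2 + z + 1, dv = sin(3*z) dz, so v = -cos(3*z)/3.
Apply parts 4 times (tabular method): alternate signs, differentiate u down to 0, integrate dv up.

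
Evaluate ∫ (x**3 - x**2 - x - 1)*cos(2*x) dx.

x**3*sin(2*x)/2 - x**2*sin(2*x)/2 + 3*x**2*cos(2*x)/4 - 5*x*sin(2*x)/4 - x*cos(2*x)/2 - sin(2*x)/4 - 5*cos(2*x)/8 + C

Use integration by parts with u = x**3 - x**2 - x - 1, dv = cos(2*x) dx, so v = sin(2*x)/2.
Apply parts 3 times (tabular method): alternate signs, differentiate u down to 0, integrate dv up.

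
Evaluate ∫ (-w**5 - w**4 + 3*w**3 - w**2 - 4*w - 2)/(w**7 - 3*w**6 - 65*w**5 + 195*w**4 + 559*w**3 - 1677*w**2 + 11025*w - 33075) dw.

Factor the denominator: (w - 7)*(w - 5)*(w - 3)*(w + 5)*(w + 7)*(w**2 + 9).
Partial-fraction decomposition: (205*w - 393)/(17748*(w**2 + 9)) + 6677/(97440*(w + 7)) - 353/(10880*(w + 5)) - 133/(5760*(w - 3)) + 1711/(8160*(w - 5)) - 3043/(12992*(w - 7)).
Integrate each term; A/(w−a) gives A·log|w−a|; the (Bw+D)/(w²+p²) term gives a log and an atan.

-3043*log(w - 7)/12992 + 1711*log(w - 5)/8160 - 133*log(w - 3)/5760 - 353*log(w + 5)/10880 + 6677*log(w + 7)/97440 + 205*log(w**2 + 9)/35496 - 131*atan(w/3)/17748 + C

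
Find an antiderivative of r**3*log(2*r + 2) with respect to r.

r**4*log(2*r + 2)/4 - r**4/16 + r**3/12 - r**2/8 + r/4 - log(r + 1)/4 + C

Use integration by parts with u = log(2*r + 2), dv = r**3 dr.
Then du = 2/(2*r + 2) dr and v = r**4/4.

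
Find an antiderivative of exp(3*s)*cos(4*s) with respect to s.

4*exp(3*s)*sin(4*s)/25 + 3*exp(3*s)*cos(4*s)/25 + C

Let I denote the integral. Integrate by parts with u = cos(4*s), dv = exp(3*s) ds, so v = exp(3*s)/3: I = exp(3*s)*cos(4*s)/3 + (4/3)·∫ exp(3*s)*sin(4*s) ds.
Apply parts again with u = sin(4*s), dv = exp(3*s) ds: ∫ exp(3*s)*sin(4*s) ds = exp(3*s)*sin(4*s)/3 − (4/3)·I. Substituting back brings back I: I = 4*exp(3*s)*sin(4*s)/9 + exp(3*s)*cos(4*s)/3 − (16/9)·I.
Solving for I: (1 + 16/9)·I equals the remaining terms, so I = (9/25)·(4*exp(3*s)*sin(4*s)/9 + exp(3*s)*cos(4*s)/3).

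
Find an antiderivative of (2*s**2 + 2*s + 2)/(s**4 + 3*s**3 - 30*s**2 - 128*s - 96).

43*log(s - 6)/350 - 2*log(s + 1)/63 - 41*log(s + 4)/450 - 13/(15*s + 60) + C

Factor the denominator: (s - 6)*(s + 1)*(s + 4)**2.
Partial-fraction decomposition: -41/(450*(s + 4)) + 13/(15*(s + 4)**2) - 2/(63*(s + 1)) + 43/(350*(s - 6)).
Integrate each term; A/(s−a) gives A·log|s−a|; A/(s−a)² gives −A/(s−a).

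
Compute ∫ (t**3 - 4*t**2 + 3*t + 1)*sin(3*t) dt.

-t**3*cos(3*t)/3 + t**2*sin(3*t)/3 + 4*t**2*cos(3*t)/3 - 8*t*sin(3*t)/9 - 7*t*cos(3*t)/9 + 7*sin(3*t)/27 - 17*cos(3*t)/27 + C

Use integration by parts with u = t**3 - 4*t**2 + 3*t + 1, dv = sin(3*t) dt, so v = -cos(3*t)/3.
Apply parts 3 times (tabular method): alternate signs, differentiate u down to 0, integrate dv up.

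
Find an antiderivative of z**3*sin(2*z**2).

-z**2*cos(2*z**2)/4 + sin(2*z**2)/8 + C

Let u = z², du = 2z dz; rewrite as (1/2)∫ u^1·sin(2u) du.
Now integrate by parts 1 time.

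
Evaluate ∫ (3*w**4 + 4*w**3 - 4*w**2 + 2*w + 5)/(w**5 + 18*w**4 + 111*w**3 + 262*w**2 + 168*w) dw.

Factor the denominator: w*(w + 1)*(w + 4)*(w + 6)*(w + 7).
Partial-fraction decomposition: 2813/(63*(w + 7)) - 2873/(60*(w + 6)) + 445/(72*(w + 4)) + 1/(45*(w + 1)) + 5/(168*w).
Integrate each term: A/(w−a) contributes A·log|w−a|.

5*log(w)/168 + log(w + 1)/45 + 445*log(w + 4)/72 - 2873*log(w + 6)/60 + 2813*log(w + 7)/63 + C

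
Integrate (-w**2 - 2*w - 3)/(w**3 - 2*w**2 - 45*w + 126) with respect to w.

Factor the denominator: (w - 6)*(w - 3)*(w + 7).
Partial-fraction decomposition: -19/(65*(w + 7)) + 3/(5*(w - 3)) - 17/(13*(w - 6)).
Integrate each term: A/(w−a) contributes A·log|w−a|.

-17*log(w - 6)/13 + 3*log(w - 3)/5 - 19*log(w + 7)/65 + C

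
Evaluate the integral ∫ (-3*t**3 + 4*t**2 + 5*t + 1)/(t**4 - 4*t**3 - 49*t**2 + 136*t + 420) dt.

Factor the denominator: (t - 7)*(t - 5)*(t + 2)*(t + 6).
Partial-fraction decomposition: -763/(572*(t + 6)) + 31/(252*(t + 2)) + 249/(154*(t - 5)) - 797/(234*(t - 7)).
Integrate each term: A/(t−a) contributes A·log|t−a|.

-797*log(t - 7)/234 + 249*log(t - 5)/154 + 31*log(t + 2)/252 - 763*log(t + 6)/572 + C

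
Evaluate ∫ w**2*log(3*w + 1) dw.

w**3*log(3*w + 1)/3 - w**3/9 + w**2/18 - w/27 + log(3*w + 1)/81 + C

Use integration by parts with u = log(3*w + 1), dv = w**2 dw.
Then du = 3/(3*w + 1) dw and v = w**3/3.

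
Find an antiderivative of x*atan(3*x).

Use integration by parts with u = arctan(3*x), dv = x dx.
Then du = 3/(9*x**2 + 1) dx.

x**2*atan(3*x)/2 - x/6 + atan(3*x)/18 + C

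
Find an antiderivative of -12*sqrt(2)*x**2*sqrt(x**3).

-8*sqrt(2)*(x**3)**(3/2)/3 + C

Let u = 2*x**3, so du = (6*x**2) dx.
Rewriting, the integral becomes -2·∫ √u du = -2·(2/3)u^(3/2).
Substituting back, u = 2*x**3.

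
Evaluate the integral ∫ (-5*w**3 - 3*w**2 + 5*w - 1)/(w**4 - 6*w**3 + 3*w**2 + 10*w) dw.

-log(w)/10 - 338*log(w - 5)/45 + 43*log(w - 2)/18 + 2*log(w + 1)/9 + C

Factor the denominator: w*(w - 5)*(w - 2)*(w + 1).
Partial-fraction decomposition: 2/(9*(w + 1)) + 43/(18*(w - 2)) - 338/(45*(w - 5)) - 1/(10*w).
Integrate each term: A/(w−a) contributes A·log|w−a|.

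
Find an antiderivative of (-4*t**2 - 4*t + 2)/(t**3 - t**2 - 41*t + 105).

-59*log(t - 5)/12 + 23*log(t - 3)/10 - 83*log(t + 7)/60 + C

Factor the denominator: (t - 5)*(t - 3)*(t + 7).
Partial-fraction decomposition: -83/(60*(t + 7)) + 23/(10*(t - 3)) - 59/(12*(t - 5)).
Integrate each term: A/(t−a) contributes A·log|t−a|.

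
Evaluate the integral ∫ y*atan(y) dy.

y**2*atan(y)/2 - y/2 + atan(y)/2 + C

Use integration by parts with u = arctan(y), dv = y dy.
Then du = 1/(y**2 + 1) dy.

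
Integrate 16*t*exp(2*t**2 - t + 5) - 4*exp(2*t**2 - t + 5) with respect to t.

Let u = 2*t**2 - t + 5, so du = (4*t - 1) dt.
Rewriting, the integral becomes 4·∫ e^u du = 4·e^u.
Substituting back, u = 2*t**2 - t + 5.

4*exp(2*t**2 - t + 5) + C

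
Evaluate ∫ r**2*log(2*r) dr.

Use integration by parts with u = log(2*r), dv = r**2 dr.
Then du = 1/r dr and v = r**3/3.

r**3*(log(r) + log(2))/3 - r**3/9 + C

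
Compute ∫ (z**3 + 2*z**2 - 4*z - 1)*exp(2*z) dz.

(4*z**3 + 2*z**2 - 18*z + 5)*exp(2*z)/8 + C

Use integration by parts with u = z**3 + 2*z**2 - 4*z - 1, dv = exp(2*z) dz, so v = exp(2*z)/2.
Apply parts 3 times (tabular method): alternate signs, differentiate u down to 0, integrate dv up.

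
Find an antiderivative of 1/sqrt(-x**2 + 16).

Substitute x = 4·sin(θ), so dx = 4·cos(θ) dθ and the radical becomes sqrt(-x**2 + 16) = 4·cos(θ) by the Pythagorean identity.
Integrate the resulting trig expression in θ, then back-substitute θ = asin(x/4), sin(θ) = x/4, cos(θ) = sqrt(-x**2 + 16)/4 (absorbing any constant into C).

asin(x/4) + C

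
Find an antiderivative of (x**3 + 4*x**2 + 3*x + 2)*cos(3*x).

Use integration by parts with u = x**3 + 4*x**2 + 3*x + 2, dv = cos(3*x) dx, so v = sin(3*x)/3.
Apply parts 3 times (tabular method): alternate signs, differentiate u down to 0, integrate dv up.

x**3*sin(3*x)/3 + 4*x**2*sin(3*x)/3 + x**2*cos(3*x)/3 + 7*x*sin(3*x)/9 + 8*x*cos(3*x)/9 + 10*sin(3*x)/27 + 7*cos(3*x)/27 + C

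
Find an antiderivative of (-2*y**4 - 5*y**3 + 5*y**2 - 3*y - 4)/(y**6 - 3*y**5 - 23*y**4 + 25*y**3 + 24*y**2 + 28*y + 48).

-251*log(y - 6)/740 + 31*log(y - 2)/180 + log(y + 1)/18 + 26*log(y + 4)/765 + 487*log(y**2 + 1)/12580 - 741*atan(y)/6290 + C

Factor the denominator: (y - 6)*(y - 2)*(y + 1)*(y + 4)*(y**2 + 1).
Partial-fraction decomposition: (487*y - 741)/(6290*(y**2 + 1)) + 26/(765*(y + 4)) + 1/(18*(y + 1)) + 31/(180*(y - 2)) - 251/(740*(y - 6)).
Integrate each term; A/(y−a) gives A·log|y−a|; the (By+D)/(y²+p²) term gives a log and an atan.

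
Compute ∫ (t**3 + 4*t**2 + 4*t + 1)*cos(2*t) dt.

t**3*sin(2*t)/2 + 2*t**2*sin(2*t) + 3*t**2*cos(2*t)/4 + 5*t*sin(2*t)/4 + 2*t*cos(2*t) - sin(2*t)/2 + 5*cos(2*t)/8 + C

Use integration by parts with u = t**3 + 4*t**2 + 4*t + 1, dv = cos(2*t) dt, so v = sin(2*t)/2.
Apply parts 3 times (tabular method): alternate signs, differentiate u down to 0, integrate dv up.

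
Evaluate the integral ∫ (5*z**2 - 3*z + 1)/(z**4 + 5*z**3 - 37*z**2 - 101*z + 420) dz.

Factor the denominator: (z - 4)*(z - 3)*(z + 5)*(z + 7).
Partial-fraction decomposition: -267/(220*(z + 7)) + 47/(48*(z + 5)) - 37/(80*(z - 3)) + 23/(33*(z - 4)).
Integrate each term: A/(z−a) contributes A·log|z−a|.

23*log(z - 4)/33 - 37*log(z - 3)/80 + 47*log(z + 5)/48 - 267*log(z + 7)/220 + C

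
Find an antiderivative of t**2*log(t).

t**3*log(t)/3 - t**3/9 + C

Use integration by parts with u = log(t), dv = t**2 dt.
Then du = 1/t dt and v = t**3/3.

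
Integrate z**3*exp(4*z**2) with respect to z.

Let u = z², du = 2z dz; rewrite as (1/2)∫ u^1·exp(4u) du.
Now integrate by parts 1 time.

(4*z**2 - 1)*exp(4*z**2)/32 + C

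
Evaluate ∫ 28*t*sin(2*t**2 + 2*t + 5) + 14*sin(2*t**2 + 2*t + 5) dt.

-7*cos(2*t**2 + 2*t + 5) + C

Let u = 2*t**2 + 2*t + 5, so du = (4*t + 2) dt.
Rewriting, the integral becomes 7·∫ sin(u) du = 7·-cos(u).
Substituting back, u = 2*t**2 + 2*t + 5.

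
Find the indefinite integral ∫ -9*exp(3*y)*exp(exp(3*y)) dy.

Let u = exp(3*y), so du = (3*exp(3*y)) dy.
Rewriting, the integral becomes -3·∫ e^u du = -3·e^u.
Substituting back, u = exp(3*y).

-3*exp(exp(3*y)) + C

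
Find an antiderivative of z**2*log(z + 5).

z**3*log(z + 5)/3 - z**3/9 + 5*z**2/6 - 25*z/3 + 125*log(z + 5)/3 + C

Use integration by parts with u = log(z + 5), dv = z**2 dz.
Then du = 1/(z + 5) dz and v = z**3/3.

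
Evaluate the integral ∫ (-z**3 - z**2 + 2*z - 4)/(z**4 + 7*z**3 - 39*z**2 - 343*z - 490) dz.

Factor the denominator: (z - 7)*(z + 2)*(z + 5)*(z + 7).
Partial-fraction decomposition: -69/(35*(z + 7)) + 43/(36*(z + 5)) + 4/(135*(z + 2)) - 191/(756*(z - 7)).
Integrate each term: A/(z−a) contributes A·log|z−a|.

-191*log(z - 7)/756 + 4*log(z + 2)/135 + 43*log(z + 5)/36 - 69*log(z + 7)/35 + C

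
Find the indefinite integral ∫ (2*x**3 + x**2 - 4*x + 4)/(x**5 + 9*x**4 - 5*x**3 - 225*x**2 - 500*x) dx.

-log(x)/125 + 259*log(x - 5)/4500 - 23*log(x + 4)/9 + 1253*log(x + 5)/500 - 201/(50*x + 250) + C

Factor the denominator: x*(x - 5)*(x + 4)*(x + 5)**2.
Partial-fraction decomposition: 1253/(500*(x + 5)) + 201/(50*(x + 5)**2) - 23/(9*(x + 4)) + 259/(4500*(x - 5)) - 1/(125*x).
Integrate each term; A/(x−a) gives A·log|x−a|; A/(x−a)² gives −A/(x−a).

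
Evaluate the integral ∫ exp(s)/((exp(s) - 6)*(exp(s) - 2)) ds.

log(exp(s) - 6)/4 - log(exp(s) - 2)/4 + C

Let u = e^s, du = e^s ds.
The integral becomes ∫ du/((u-6)(u-2)); decompose into partial fractions.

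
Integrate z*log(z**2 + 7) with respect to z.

z**2*log(z**2 + 7)/2 - z**2/2 + 7*log(z**2 + 7)/2 + C

Let u = z**2 + 7, so du = (2*z) dz.
The integral becomes (1/2)·∫ log(u) du; integrate by parts with u′=log(u), dv′=du.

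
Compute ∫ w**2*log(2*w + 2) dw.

Use integration by parts with u = log(2*w + 2), dv = w**2 dw.
Then du = 2/(2*w + 2) dw and v = w**3/3.

w**3*log(2*w + 2)/3 - w**3/9 + w**2/6 - w/3 + log(w + 1)/3 + C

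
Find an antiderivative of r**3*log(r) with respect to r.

Use integration by parts with u = log(r), dv = r**3 dr.
Then du = 1/r dr and v = r**4/4.

r**4*log(r)/4 - r**4/16 + C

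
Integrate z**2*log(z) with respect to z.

z**3*log(z)/3 - z**3/9 + C

Use integration by parts with u = log(z), dv = z**2 dz.
Then du = 1/z dz and v = z**3/3.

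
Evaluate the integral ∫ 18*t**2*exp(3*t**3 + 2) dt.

2*exp(3*t**3 + 2) + C

Let u = 3*t**3 + 2, so du = (9*t**2) dt.
Rewriting, the integral becomes 2·∫ e^u du = 2·e^u.
Substituting back, u = 3*t**3 + 2.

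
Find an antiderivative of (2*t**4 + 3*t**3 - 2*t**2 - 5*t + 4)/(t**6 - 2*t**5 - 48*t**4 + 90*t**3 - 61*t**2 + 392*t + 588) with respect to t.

2851*log(t - 7)/11872 - 107*log(t - 3)/1040 + log(t + 1)/160 - 619*log(t + 7)/7420 - 207*log(t**2 + 4)/6890 + 86*atan(t/2)/3445 + C

Factor the denominator: (t - 7)*(t - 3)*(t + 1)*(t + 7)*(t**2 + 4).
Partial-fraction decomposition: -(207*t - 172)/(3445*(t**2 + 4)) - 619/(7420*(t + 7)) + 1/(160*(t + 1)) - 107/(1040*(t - 3)) + 2851/(11872*(t - 7)).
Integrate each term; A/(t−a) gives A·log|t−a|; the (Bt+D)/(t²+p²) term gives a log and an atan.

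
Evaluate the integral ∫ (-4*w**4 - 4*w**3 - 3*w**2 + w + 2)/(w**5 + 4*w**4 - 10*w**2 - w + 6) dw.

-73*log(w - 1)/72 - log(w + 1)/4 + 44*log(w + 2)/9 - 61*log(w + 3)/8 + 1/(3*w - 3) + C

Factor the denominator: (w - 1)**2*(w + 1)*(w + 2)*(w + 3).
Partial-fraction decomposition: -61/(8*(w + 3)) + 44/(9*(w + 2)) - 1/(4*(w + 1)) - 73/(72*(w - 1)) - 1/(3*(w - 1)**2).
Integrate each term; A/(w−a) gives A·log|w−a|; A/(w−a)² gives −A/(w−a).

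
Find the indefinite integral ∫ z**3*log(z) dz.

z**4*log(z)/4 - z**4/16 + C

Use integration by parts with u = log(z), dv = z**3 dz.
Then du = 1/z dz and v = z**4/4.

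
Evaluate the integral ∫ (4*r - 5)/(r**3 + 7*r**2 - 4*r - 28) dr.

Factor the denominator: (r - 2)*(r + 2)*(r + 7).
Partial-fraction decomposition: -11/(15*(r + 7)) + 13/(20*(r + 2)) + 1/(12*(r - 2)).
Integrate each term: A/(r−a) contributes A·log|r−a|.

log(r - 2)/12 + 13*log(r + 2)/20 - 11*log(r + 7)/15 + C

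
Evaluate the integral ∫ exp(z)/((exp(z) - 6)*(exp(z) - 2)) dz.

Let u = e^z, du = e^z dz.
The integral becomes ∫ du/((u-6)(u-2)); decompose into partial fractions.

log(exp(z) - 6)/4 - log(exp(z) - 2)/4 + C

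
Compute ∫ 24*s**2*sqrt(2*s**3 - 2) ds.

8*(2*s**3 - 2)**(3/2)/3 + C

Let u = 2*s**3 - 2, so du = (6*s**2) ds.
Rewriting, the integral becomes 4·∫ √u du = 4·(2/3)u^(3/2).
Substituting back, u = 2*s**3 - 2.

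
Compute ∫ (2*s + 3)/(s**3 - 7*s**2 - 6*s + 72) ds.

Factor the denominator: (s - 6)*(s - 4)*(s + 3).
Partial-fraction decomposition: -1/(21*(s + 3)) - 11/(14*(s - 4)) + 5/(6*(s - 6)).
Integrate each term: A/(s−a) contributes A·log|s−a|.

5*log(s - 6)/6 - 11*log(s - 4)/14 - log(s + 3)/21 + C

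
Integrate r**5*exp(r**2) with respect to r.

Let u = r², du = 2r dr; rewrite as (1/2)∫ u^2·exp(1u) du.
Now integrate by parts 2 times.

(r**4 - 2*r**2 + 2)*exp(r**2)/2 + C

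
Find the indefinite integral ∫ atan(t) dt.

Use integration by parts with u = arctan(t), dv = dt.
Then du = 1/(t**2 + 1) dt.

t*atan(t) - log(t**2 + 1)/2 + C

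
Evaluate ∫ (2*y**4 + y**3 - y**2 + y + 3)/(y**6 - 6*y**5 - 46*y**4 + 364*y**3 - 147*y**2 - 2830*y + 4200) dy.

Factor the denominator: (y - 5)**2*(y - 4)*(y - 2)*(y + 3)*(y + 7).
Partial-fraction decomposition: -2203/(28512*(y + 7)) + 9/(640*(y + 3)) - 41/(810*(y - 2)) + 81/(22*(y - 4)) - 12331/(3456*(y - 5)) + 679/(144*(y - 5)**2).
Integrate each term; A/(y−a) gives A·log|y−a|; A/(y−a)² gives −A/(y−a).

-12331*log(y - 5)/3456 + 81*log(y - 4)/22 - 41*log(y - 2)/810 + 9*log(y + 3)/640 - 2203*log(y + 7)/28512 - 679/(144*y - 720) + C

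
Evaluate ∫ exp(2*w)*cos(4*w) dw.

exp(2*w)*sin(4*w)/5 + exp(2*w)*cos(4*w)/10 + C

Let I denote the integral. Integrate by parts with u = cos(4*w), dv = exp(2*w) dw, so v = exp(2*w)/2: I = exp(2*w)*cos(4*w)/2 + 2·∫ exp(2*w)*sin(4*w) dw.
Apply parts again with u = sin(4*w), dv = exp(2*w) dw: ∫ exp(2*w)*sin(4*w) dw = exp(2*w)*sin(4*w)/2 − 2·I. Substituting back brings back I: I = exp(2*w)*sin(4*w) + exp(2*w)*cos(4*w)/2 − 4·I.
Solving for I: (1 + 4)·I equals the remaining terms, so I = (1/5)·(exp(2*w)*sin(4*w) + exp(2*w)*cos(4*w)/2).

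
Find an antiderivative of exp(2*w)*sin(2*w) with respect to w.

exp(2*w)*sin(2*w)/4 - exp(2*w)*cos(2*w)/4 + C

Let I denote the integral. Integrate by parts with u = sin(2*w), dv = exp(2*w) dw, so v = exp(2*w)/2: I = exp(2*w)*sin(2*w)/2 − ∫ exp(2*w)*cos(2*w) dw.
Apply parts again with u = cos(2*w), dv = exp(2*w) dw: ∫ exp(2*w)*cos(2*w) dw = exp(2*w)*cos(2*w)/2 + I. Substituting back brings back I: I = exp(2*w)*sin(2*w)/2 - exp(2*w)*cos(2*w)/2 − I.
Solving for I: (1 + 1)·I equals the remaining terms, so I = (1/2)·(exp(2*w)*sin(2*w)/2 - exp(2*w)*cos(2*w)/2).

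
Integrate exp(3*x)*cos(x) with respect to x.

exp(3*x)*sin(x)/10 + 3*exp(3*x)*cos(x)/10 + C

Let I denote the integral. Integrate by parts with u = cos(x), dv = exp(3*x) dx, so v = exp(3*x)/3: I = exp(3*x)*cos(x)/3 + (1/3)·∫ exp(3*x)*sin(x) dx.
Apply parts again with u = sin(x), dv = exp(3*x) dx: ∫ exp(3*x)*sin(x) dx = exp(3*x)*sin(x)/3 − (1/3)·I. Substituting back brings back I: I = exp(3*x)*sin(x)/9 + exp(3*x)*cos(x)/3 − (1/9)·I.
Solving for I: (1 + 1/9)·I equals the remaining terms, so I = (9/10)·(exp(3*x)*sin(x)/9 + exp(3*x)*cos(x)/3).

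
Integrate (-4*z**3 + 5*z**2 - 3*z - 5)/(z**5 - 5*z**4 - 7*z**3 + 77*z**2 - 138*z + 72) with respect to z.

Factor the denominator: (z - 3)**2*(z - 2)*(z - 1)*(z + 4).
Partial-fraction decomposition: 7/(30*(z + 4)) + 7/(20*(z - 1)) - 23/(6*(z - 2)) + 13/(4*(z - 3)) - 11/(2*(z - 3)**2).
Integrate each term; A/(z−a) gives A·log|z−a|; A/(z−a)² gives −A/(z−a).

13*log(z - 3)/4 - 23*log(z - 2)/6 + 7*log(z - 1)/20 + 7*log(z + 4)/30 + 11/(2*z - 6) + C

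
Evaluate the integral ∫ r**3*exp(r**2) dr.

Let u = r², du = 2r dr; rewrite as (1/2)∫ u^1·exp(1u) du.
Now integrate by parts 1 time.

(r**2 - 1)*exp(r**2)/2 + C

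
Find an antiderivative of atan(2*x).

x*atan(2*x) - log(4*x**2 + 1)/4 + C

Use integration by parts with u = arctan(2*x), dv = dx.
Then du = 2/(4*x**2 + 1) dx.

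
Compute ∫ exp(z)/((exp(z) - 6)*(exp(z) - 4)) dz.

Let u = e^z, du = e^z dz.
The integral becomes ∫ du/((u-4)(u-6)); decompose into partial fractions.

log(exp(z) - 6)/2 - log(exp(z) - 4)/2 + C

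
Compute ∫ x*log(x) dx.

Use integration by parts with u = log(x), dv = x dx.
Then du = 1/x dx and v = x**2/2.

x**2*log(x)/2 - x**2/4 + C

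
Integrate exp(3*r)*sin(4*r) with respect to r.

3*exp(3*r)*sin(4*r)/25 - 4*exp(3*r)*cos(4*r)/25 + C

Let I denote the integral. Integrate by parts with u = sin(4*r), dv = exp(3*r) dr, so v = exp(3*r)/3: I = exp(3*r)*sin(4*r)/3 − (4/3)·∫ exp(3*r)*cos(4*r) dr.
Apply parts again with u = cos(4*r), dv = exp(3*r) dr: ∫ exp(3*r)*cos(4*r) dr = exp(3*r)*cos(4*r)/3 + (4/3)·I. Substituting back brings back I: I = exp(3*r)*sin(4*r)/3 - 4*exp(3*r)*cos(4*r)/9 − (16/9)·I.
Solving for I: (1 + 16/9)·I equals the remaining terms, so I = (9/25)·(exp(3*r)*sin(4*r)/3 - 4*exp(3*r)*cos(4*r)/9).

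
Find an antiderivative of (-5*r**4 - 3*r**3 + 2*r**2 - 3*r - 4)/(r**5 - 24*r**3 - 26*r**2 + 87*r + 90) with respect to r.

Factor the denominator: (r - 5)*(r - 2)*(r + 1)*(r + 3)**2.
Partial-fraction decomposition: -7827/(3200*(r + 3)) + 301/(80*(r + 3)**2) - 1/(72*(r + 1)) + 106/(225*(r - 2)) - 3469/(1152*(r - 5)).
Integrate each term; A/(r−a) gives A·log|r−a|; A/(r−a)² gives −A/(r−a).

-3469*log(r - 5)/1152 + 106*log(r - 2)/225 - log(r + 1)/72 - 7827*log(r + 3)/3200 - 301/(80*r + 240) + C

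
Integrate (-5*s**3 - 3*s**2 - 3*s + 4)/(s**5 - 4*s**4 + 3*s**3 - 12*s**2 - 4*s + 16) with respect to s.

-94*log(s - 4)/75 + 7*log(s - 1)/30 + 9*log(s + 1)/50 + 21*log(s**2 + 4)/50 - atan(s/2)/50 + C

Factor the denominator: (s - 4)*(s - 1)*(s + 1)*(s**2 + 4).
Partial-fraction decomposition: (21*s - 1)/(25*(s**2 + 4)) + 9/(50*(s + 1)) + 7/(30*(s - 1)) - 94/(75*(s - 4)).
Integrate each term; A/(s−a) gives A·log|s−a|; the (Bs+D)/(s²+p²) term gives a log and an atan.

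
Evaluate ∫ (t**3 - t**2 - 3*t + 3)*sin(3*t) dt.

Use integration by parts with u = t**3 - t**2 - 3*t + 3, dv = sin(3*t) dt, so v = -cos(3*t)/3.
Apply parts 3 times (tabular method): alternate signs, differentiate u down to 0, integrate dv up.

-t**3*cos(3*t)/3 + t**2*sin(3*t)/3 + t**2*cos(3*t)/3 - 2*t*sin(3*t)/9 + 11*t*cos(3*t)/9 - 11*sin(3*t)/27 - 29*cos(3*t)/27 + C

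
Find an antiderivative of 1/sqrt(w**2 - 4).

Substitute w = 2·sec(θ), so dw = 2·sec(θ)*tan(θ) dθ and the radical becomes sqrt(w**2 - 4) = 2·tan(θ) by the Pythagorean identity.
Integrate the resulting trig expression in θ, then back-substitute sec(θ) = w/2, tan(θ) = sqrt(w**2 - 4)/2 (absorbing any constant into C).

log(w + sqrt(w**2 - 4)) + C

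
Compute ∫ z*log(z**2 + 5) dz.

Let u = z**2 + 5, so du = (2*z) dz.
The integral becomes (1/2)·∫ log(u) du; integrate by parts with u′=log(u), dv′=du.

z**2*log(z**2 + 5)/2 - z**2/2 + 5*log(z**2 + 5)/2 + C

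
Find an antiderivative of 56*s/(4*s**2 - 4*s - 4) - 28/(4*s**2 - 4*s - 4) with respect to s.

7*log(4*s**2 - 4*s - 4) + C

Let u = 4*s**2 - 4*s - 4, so du = (8*s - 4) ds.
Rewriting, the integral becomes 7·∫ 1/u du = 7·log(u).
Substituting back, u = 4*s**2 - 4*s - 4.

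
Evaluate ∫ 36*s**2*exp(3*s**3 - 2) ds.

Let u = 3*s**3 - 2, so du = (9*s**2) ds.
Rewriting, the integral becomes 4·∫ e^u du = 4·e^u.
Substituting back, u = 3*s**3 - 2.

4*exp(3*s**3 - 2) + C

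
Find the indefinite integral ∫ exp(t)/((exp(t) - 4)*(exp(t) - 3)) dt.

Let u = e^t, du = e^t dt.
The integral becomes ∫ du/((u-3)(u-4)); decompose into partial fractions.

log(exp(t) - 4) - log(exp(t) - 3) + C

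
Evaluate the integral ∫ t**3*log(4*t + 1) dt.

t**4*log(4*t + 1)/4 - t**4/16 + t**3/48 - t**2/128 + t/256 - log(4*t + 1)/1024 + C

Use integration by parts with u = log(4*t + 1), dv = t**3 dt.
Then du = 4/(4*t + 1) dt and v = t**4/4.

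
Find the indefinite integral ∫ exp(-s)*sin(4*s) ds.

Let I denote the integral. Integrate by parts with u = sin(4*s), dv = exp(-s) ds, so v = -exp(-s): I = -exp(-s)*sin(4*s) + 4·∫ exp(-s)*cos(4*s) ds.
Apply parts again with u = cos(4*s), dv = exp(-s) ds: ∫ exp(-s)*cos(4*s) ds = -exp(-s)*cos(4*s) − 4·I. Substituting back brings back I: I = -exp(-s)*sin(4*s) - 4*exp(-s)*cos(4*s) − 16·I.
Solving for I: (1 + 16)·I equals the remaining terms, so I = (1/17)·(-exp(-s)*sin(4*s) - 4*exp(-s)*cos(4*s)).

-exp(-s)*sin(4*s)/17 - 4*exp(-s)*cos(4*s)/17 + C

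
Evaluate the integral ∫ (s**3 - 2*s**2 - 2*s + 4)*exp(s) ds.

(s**3 - 5*s**2 + 8*s - 4)*exp(s) + C

Use integration by parts with u = s**3 - 2*s**2 - 2*s + 4, dv = exp(s) ds, so v = exp(s).
Apply parts 3 times (tabular method): alternate signs, differentiate u down to 0, integrate dv up.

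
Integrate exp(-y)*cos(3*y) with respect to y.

Let I denote the integral. Integrate by parts with u = cos(3*y), dv = exp(-y) dy, so v = -exp(-y): I = -exp(-y)*cos(3*y) − 3·∫ exp(-y)*sin(3*y) dy.
Apply parts again with u = sin(3*y), dv = exp(-y) dy: ∫ exp(-y)*sin(3*y) dy = -exp(-y)*sin(3*y) + 3·I. Substituting back brings back I: I = 3*exp(-y)*sin(3*y) - exp(-y)*cos(3*y) − 9·I.
Solving for I: (1 + 9)·I equals the remaining terms, so I = (1/10)·(3*exp(-y)*sin(3*y) - exp(-y)*cos(3*y)).

3*exp(-y)*sin(3*y)/10 - exp(-y)*cos(3*y)/10 + C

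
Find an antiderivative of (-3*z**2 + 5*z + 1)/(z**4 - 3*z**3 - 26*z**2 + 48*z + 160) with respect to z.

Factor the denominator: (z - 5)*(z - 4)*(z + 2)*(z + 4).
Partial-fraction decomposition: 67/(144*(z + 4)) - 1/(4*(z + 2)) + 9/(16*(z - 4)) - 7/(9*(z - 5)).
Integrate each term: A/(z−a) contributes A·log|z−a|.

-7*log(z - 5)/9 + 9*log(z - 4)/16 - log(z + 2)/4 + 67*log(z + 4)/144 + C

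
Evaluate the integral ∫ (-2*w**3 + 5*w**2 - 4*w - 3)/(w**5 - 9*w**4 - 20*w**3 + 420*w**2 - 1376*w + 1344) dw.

Factor the denominator: (w - 6)*(w - 4)**2*(w - 2)*(w + 7).
Partial-fraction decomposition: 956/(14157*(w + 7)) + 7/(144*(w - 2)) + 593/(484*(w - 4)) + 67/(44*(w - 4)**2) - 279/(208*(w - 6)).
Integrate each term; A/(w−a) gives A·log|w−a|; A/(w−a)² gives −A/(w−a).

-279*log(w - 6)/208 + 593*log(w - 4)/484 + 7*log(w - 2)/144 + 956*log(w + 7)/14157 - 67/(44*w - 176) + C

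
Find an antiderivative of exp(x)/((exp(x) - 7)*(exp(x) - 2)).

Let u = e^x, du = e^x dx.
The integral becomes ∫ du/((u-2)(u-7)); decompose into partial fractions.

log(exp(x) - 7)/5 - log(exp(x) - 2)/5 + C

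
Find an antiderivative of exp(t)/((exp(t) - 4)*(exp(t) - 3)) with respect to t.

Let u = e^t, du = e^t dt.
The integral becomes ∫ du/((u-4)(u-3)); decompose into partial fractions.

log(exp(t) - 4) - log(exp(t) - 3) + C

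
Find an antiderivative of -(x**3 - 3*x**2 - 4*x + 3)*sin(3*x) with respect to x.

x**3*cos(3*x)/3 - x**2*sin(3*x)/3 - x**2*cos(3*x) + 2*x*sin(3*x)/3 - 14*x*cos(3*x)/9 + 14*sin(3*x)/27 + 11*cos(3*x)/9 + C

Use integration by parts with u = x**3 - 3*x**2 - 4*x + 3, dv = -sin(3*x) dx, so v = cos(3*x)/3.
Apply parts 3 times (tabular method): alternate signs, differentiate u down to 0, integrate dv up.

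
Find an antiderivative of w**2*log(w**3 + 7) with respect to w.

w**3*log(w**3 + 7)/3 - w**3/3 + 7*log(w**3 + 7)/3 + C

Let u = w**3 + 7, so du = (3*w**2) dw.
The integral becomes (1/3)·∫ log(u) du; integrate by parts with u′=log(u), dv′=du.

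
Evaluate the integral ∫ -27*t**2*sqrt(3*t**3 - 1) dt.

-2*(3*t**3 - 1)**(3/2) + C

Let u = 3*t**3 - 1, so du = (9*t**2) dt.
Rewriting, the integral becomes -3·∫ √u du = -3·(2/3)u^(3/2).
Substituting back, u = 3*t**3 - 1.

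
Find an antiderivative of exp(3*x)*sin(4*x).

Let I denote the integral. Integrate by parts with u = sin(4*x), dv = exp(3*x) dx, so v = exp(3*x)/3: I = exp(3*x)*sin(4*x)/3 − (4/3)·∫ exp(3*x)*cos(4*x) dx.
Apply parts again with u = cos(4*x), dv = exp(3*x) dx: ∫ exp(3*x)*cos(4*x) dx = exp(3*x)*cos(4*x)/3 + (4/3)·I. Substituting back brings back I: I = exp(3*x)*sin(4*x)/3 - 4*exp(3*x)*cos(4*x)/9 − (16/9)·I.
Solving for I: (1 + 16/9)·I equals the remaining terms, so I = (9/25)·(exp(3*x)*sin(4*x)/3 - 4*exp(3*x)*cos(4*x)/9).

3*exp(3*x)*sin(4*x)/25 - 4*exp(3*x)*cos(4*x)/25 + C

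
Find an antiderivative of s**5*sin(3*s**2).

Let u = s², du = 2s ds; rewrite as (1/2)∫ u^2·sin(3u) du.
Now integrate by parts 2 times.

-s**4*cos(3*s**2)/6 + s**2*sin(3*s**2)/9 + cos(3*s**2)/27 + C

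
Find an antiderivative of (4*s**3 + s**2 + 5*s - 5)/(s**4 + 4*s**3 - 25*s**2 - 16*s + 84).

127*log(s - 3)/50 - 41*log(s - 2)/36 - 43*log(s + 2)/100 + 1363*log(s + 7)/450 + C

Factor the denominator: (s - 3)*(s - 2)*(s + 2)*(s + 7).
Partial-fraction decomposition: 1363/(450*(s + 7)) - 43/(100*(s + 2)) - 41/(36*(s - 2)) + 127/(50*(s - 3)).
Integrate each term: A/(s−a) contributes A·log|s−a|.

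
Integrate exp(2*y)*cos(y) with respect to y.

exp(2*y)*sin(y)/5 + 2*exp(2*y)*cos(y)/5 + C

Let I denote the integral. Integrate by parts with u = cos(y), dv = exp(2*y) dy, so v = exp(2*y)/2: I = exp(2*y)*cos(y)/2 + (1/2)·∫ exp(2*y)*sin(y) dy.
Apply parts again with u = sin(y), dv = exp(2*y) dy: ∫ exp(2*y)*sin(y) dy = exp(2*y)*sin(y)/2 − (1/2)·I. Substituting back brings back I: I = exp(2*y)*sin(y)/4 + exp(2*y)*cos(y)/2 − (1/4)·I.
Solving for I: (1 + 1/4)·I equals the remaining terms, so I = (4/5)·(exp(2*y)*sin(y)/4 + exp(2*y)*cos(y)/2).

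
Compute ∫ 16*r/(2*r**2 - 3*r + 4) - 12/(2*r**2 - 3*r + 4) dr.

4*log(2*r**2 - 3*r + 4) + C

Let u = 2*r**2 - 3*r + 4, so du = (4*r - 3) dr.
Rewriting, the integral becomes 4·∫ 1/u du = 4·log(u).
Substituting back, u = 2*r**2 - 3*r + 4.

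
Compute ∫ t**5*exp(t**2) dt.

(t**4 - 2*t**2 + 2)*exp(t**2)/2 + C

Let u = t², du = 2t dt; rewrite as (1/2)∫ u^2·exp(1u) du.
Now integrate by parts 2 times.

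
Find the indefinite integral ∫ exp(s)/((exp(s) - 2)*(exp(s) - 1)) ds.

log(exp(s) - 2) - log(exp(s) - 1) + C

Let u = e^s, du = e^s ds.
The integral becomes ∫ du/((u-1)(u-2)); decompose into partial fractions.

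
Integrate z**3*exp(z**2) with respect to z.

Let u = z², du = 2z dz; rewrite as (1/2)∫ u^1·exp(1u) du.
Now integrate by parts 1 time.

(z**2 - 1)*exp(z**2)/2 + C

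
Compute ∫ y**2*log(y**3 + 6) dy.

y**3*log(y**3 + 6)/3 - y**3/3 + 2*log(y**3 + 6) + C

Let u = y**3 + 6, so du = (3*y**2) dy.
The integral becomes (1/3)·∫ log(u) du; integrate by parts with u′=log(u), dv′=du.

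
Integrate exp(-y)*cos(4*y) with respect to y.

Let I denote the integral. Integrate by parts with u = cos(4*y), dv = exp(-y) dy, so v = -exp(-y): I = -exp(-y)*cos(4*y) − 4·∫ exp(-y)*sin(4*y) dy.
Apply parts again with u = sin(4*y), dv = exp(-y) dy: ∫ exp(-y)*sin(4*y) dy = -exp(-y)*sin(4*y) + 4·I. Substituting back brings back I: I = 4*exp(-y)*sin(4*y) - exp(-y)*cos(4*y) − 16·I.
Solving for I: (1 + 16)·I equals the remaining terms, so I = (1/17)·(4*exp(-y)*sin(4*y) - exp(-y)*cos(4*y)).

4*exp(-y)*sin(4*y)/17 - exp(-y)*cos(4*y)/17 + C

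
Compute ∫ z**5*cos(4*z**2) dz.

z**4*sin(4*z**2)/8 + z**2*cos(4*z**2)/16 - sin(4*z**2)/64 + C

Let u = z², du = 2z dz; rewrite as (1/2)∫ u^2·cos(4u) du.
Now integrate by parts 2 times.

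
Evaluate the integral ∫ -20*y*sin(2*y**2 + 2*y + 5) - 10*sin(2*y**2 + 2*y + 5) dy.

Let u = 2*y**2 + 2*y + 5, so du = (4*y + 2) dy.
Rewriting, the integral becomes -5·∫ sin(u) du = -5·-cos(u).
Substituting back, u = 2*y**2 + 2*y + 5.

5*cos(2*y**2 + 2*y + 5) + C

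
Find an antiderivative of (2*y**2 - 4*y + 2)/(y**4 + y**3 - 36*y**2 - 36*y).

-log(y)/18 + 25*log(y - 6)/252 + 8*log(y + 1)/35 - 49*log(y + 6)/180 + C

Factor the denominator: y*(y - 6)*(y + 1)*(y + 6).
Partial-fraction decomposition: -49/(180*(y + 6)) + 8/(35*(y + 1)) + 25/(252*(y - 6)) - 1/(18*y).
Integrate each term: A/(y−a) contributes A·log|y−a|.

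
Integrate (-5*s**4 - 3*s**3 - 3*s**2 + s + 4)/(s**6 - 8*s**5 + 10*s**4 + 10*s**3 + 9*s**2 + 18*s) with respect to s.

Factor the denominator: s*(s - 6)*(s - 3)*(s + 1)*(s**2 + 1).
Partial-fraction decomposition: -(21*s - 22)/(185*(s**2 + 1)) + 1/(28*(s + 1)) + 253/(180*(s - 3)) - 3613/(2331*(s - 6)) + 2/(9*s).
Integrate each term; A/(s−a) gives A·log|s−a|; the (Bs+D)/(s²+p²) term gives a log and an atan.

2*log(s)/9 - 3613*log(s - 6)/2331 + 253*log(s - 3)/180 + log(s + 1)/28 - 21*log(s**2 + 1)/370 + 22*atan(s)/185 + C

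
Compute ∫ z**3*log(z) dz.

z**4*log(z)/4 - z**4/16 + C

Use integration by parts with u = log(z), dv = z**3 dz.
Then du = 1/z dz and v = z**4/4.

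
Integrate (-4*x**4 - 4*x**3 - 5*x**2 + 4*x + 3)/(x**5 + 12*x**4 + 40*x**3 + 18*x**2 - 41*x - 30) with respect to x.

Factor the denominator: (x - 1)*(x + 1)**2*(x + 5)*(x + 6).
Partial-fraction decomposition: -4521/(175*(x + 6)) + 357/(16*(x + 5)) - 177/(400*(x + 1)) + 3/(20*(x + 1)**2) - 1/(28*(x - 1)).
Integrate each term; A/(x−a) gives A·log|x−a|; A/(x−a)² gives −A/(x−a).

-log(x - 1)/28 - 177*log(x + 1)/400 + 357*log(x + 5)/16 - 4521*log(x + 6)/175 - 3/(20*x + 20) + C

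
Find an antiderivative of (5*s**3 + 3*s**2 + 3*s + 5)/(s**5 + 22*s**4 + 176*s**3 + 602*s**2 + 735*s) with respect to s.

Factor the denominator: s*(s + 3)*(s + 5)*(s + 7)**2.
Partial-fraction decomposition: 1257/(98*(s + 7)) + 198/(7*(s + 7)**2) - 14/(s + 5) + 7/(6*(s + 3)) + 1/(147*s).
Integrate each term; A/(s−a) gives A·log|s−a|; A/(s−a)² gives −A/(s−a).

log(s)/147 + 7*log(s + 3)/6 - 14*log(s + 5) + 1257*log(s + 7)/98 - 198/(7*s + 49) + C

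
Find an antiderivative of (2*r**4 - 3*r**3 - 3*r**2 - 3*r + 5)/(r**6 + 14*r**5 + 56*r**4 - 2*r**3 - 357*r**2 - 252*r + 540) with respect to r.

-log(r - 2)/280 + log(r - 1)/336 - 2221*log(r + 3)/720 + 785*log(r + 5)/84 - 3155*log(r + 6)/504 - 23/(12*r + 36) + C

Factor the denominator: (r - 2)*(r - 1)*(r + 3)**2*(r + 5)*(r + 6).
Partial-fraction decomposition: -3155/(504*(r + 6)) + 785/(84*(r + 5)) - 2221/(720*(r + 3)) + 23/(12*(r + 3)**2) + 1/(336*(r - 1)) - 1/(280*(r - 2)).
Integrate each term; A/(r−a) gives A·log|r−a|; A/(r−a)² gives −A/(r−a).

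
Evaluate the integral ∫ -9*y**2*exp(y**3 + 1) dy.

Let u = y**3 + 1, so du = (3*y**2) dy.
Rewriting, the integral becomes -3·∫ e^u du = -3·e^u.
Substituting back, u = y**3 + 1.

-3*exp(y**3 + 1) + C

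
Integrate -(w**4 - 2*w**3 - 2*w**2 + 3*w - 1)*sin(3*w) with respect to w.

w**4*cos(3*w)/3 - 4*w**3*sin(3*w)/9 - 2*w**3*cos(3*w)/3 + 2*w**2*sin(3*w)/3 - 10*w**2*cos(3*w)/9 + 20*w*sin(3*w)/27 + 13*w*cos(3*w)/9 - 13*sin(3*w)/27 - 7*cos(3*w)/81 + C

Use integration by parts with u = w**4 - 2*w**3 - 2*w**2 + 3*w - 1, dv = -sin(3*w) dw, so v = cos(3*w)/3.
Apply parts 4 times (tabular method): alternate signs, differentiate u down to 0, integrate dv up.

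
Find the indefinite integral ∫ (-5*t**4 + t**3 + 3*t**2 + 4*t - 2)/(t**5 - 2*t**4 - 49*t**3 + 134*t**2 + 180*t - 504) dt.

Factor the denominator: (t - 6)*(t - 3)*(t - 2)*(t + 2)*(t + 7).
Partial-fraction decomposition: -1359/(650*(t + 7)) + 43/(400*(t + 2)) - 3/(8*(t - 2)) + 341/(150*(t - 3)) - 3067/(624*(t - 6)).
Integrate each term: A/(t−a) contributes A·log|t−a|.

-3067*log(t - 6)/624 + 341*log(t - 3)/150 - 3*log(t - 2)/8 + 43*log(t + 2)/400 - 1359*log(t + 7)/650 + C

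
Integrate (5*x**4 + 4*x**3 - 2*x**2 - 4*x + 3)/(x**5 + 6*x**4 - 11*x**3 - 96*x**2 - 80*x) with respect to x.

-3*log(x)/80 + 497*log(x - 4)/480 + log(x + 1)/10 - 337*log(x + 4)/32 + 433*log(x + 5)/30 + C

Factor the denominator: x*(x - 4)*(x + 1)*(x + 4)*(x + 5).
Partial-fraction decomposition: 433/(30*(x + 5)) - 337/(32*(x + 4)) + 1/(10*(x + 1)) + 497/(480*(x - 4)) - 3/(80*x).
Integrate each term: A/(x−a) contributes A·log|x−a|.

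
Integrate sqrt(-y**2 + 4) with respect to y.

y*sqrt(-y**2 + 4)/2 + 2*asin(y/2) + C

Substitute y = 2·sin(θ), so dy = 2·cos(θ) dθ and the radical becomes sqrt(-y**2 + 4) = 2·cos(θ) by the Pythagorean identity.
Integrate the resulting trig expression in θ, then back-substitute θ = asin(y/2), sin(θ) = y/2, cos(θ) = sqrt(-y**2 + 4)/2 (absorbing any constant into C).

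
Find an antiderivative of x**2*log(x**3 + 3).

Let u = x**3 + 3, so du = (3*x**2) dx.
The integral becomes (1/3)·∫ log(u) du; integrate by parts with u′=log(u), dv′=du.

x**3*log(x**3 + 3)/3 - x**3/3 + log(x**3 + 3) + C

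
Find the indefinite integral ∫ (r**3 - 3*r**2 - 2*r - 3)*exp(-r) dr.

(-r**3 + 2*r + 5)*exp(-r) + C

Use integration by parts with u = r**3 - 3*r**2 - 2*r - 3, dv = exp(-r) dr, so v = -exp(-r).
Apply parts 3 times (tabular method): alternate signs, differentiate u down to 0, integrate dv up.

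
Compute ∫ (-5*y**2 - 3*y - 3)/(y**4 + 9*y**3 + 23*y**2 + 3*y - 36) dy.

Factor the denominator: (y - 1)*(y + 3)**2*(y + 4).
Partial-fraction decomposition: 71/(5*(y + 4)) - 225/(16*(y + 3)) + 39/(4*(y + 3)**2) - 11/(80*(y - 1)).
Integrate each term; A/(y−a) gives A·log|y−a|; A/(y−a)² gives −A/(y−a).

-11*log(y - 1)/80 - 225*log(y + 3)/16 + 71*log(y + 4)/5 - 39/(4*y + 12) + C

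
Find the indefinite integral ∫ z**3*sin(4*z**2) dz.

-z**2*cos(4*z**2)/8 + sin(4*z**2)/32 + C

Let u = z², du = 2z dz; rewrite as (1/2)∫ u^1·sin(4u) du.
Now integrate by parts 1 time.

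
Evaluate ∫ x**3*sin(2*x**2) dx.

-x**2*cos(2*x**2)/4 + sin(2*x**2)/8 + C

Let u = x², du = 2x dx; rewrite as (1/2)∫ u^1·sin(2u) du.
Now integrate by parts 1 time.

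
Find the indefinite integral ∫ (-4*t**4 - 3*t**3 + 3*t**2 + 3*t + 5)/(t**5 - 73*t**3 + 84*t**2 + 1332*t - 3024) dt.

Factor the denominator: (t - 6)*(t - 4)*(t - 3)*(t + 6)*(t + 7).
Partial-fraction decomposition: -4222/(715*(t + 7)) + 4441/(1080*(t + 6)) - 182/(135*(t - 3)) + 1151/(220*(t - 4)) - 5701/(936*(t - 6)).
Integrate each term: A/(t−a) contributes A·log|t−a|.

-5701*log(t - 6)/936 + 1151*log(t - 4)/220 - 182*log(t - 3)/135 + 4441*log(t + 6)/1080 - 4222*log(t + 7)/715 + C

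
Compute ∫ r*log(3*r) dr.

Use integration by parts with u = log(3*r), dv = r dr.
Then du = 1/r dr and v = r**2/2.

r**2*(log(r) + log(3))/2 - r**2/4 + C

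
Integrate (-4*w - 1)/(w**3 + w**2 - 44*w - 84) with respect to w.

Factor the denominator: (w - 7)*(w + 2)*(w + 6).
Partial-fraction decomposition: 23/(52*(w + 6)) - 7/(36*(w + 2)) - 29/(117*(w - 7)).
Integrate each term: A/(w−a) contributes A·log|w−a|.

-29*log(w - 7)/117 - 7*log(w + 2)/36 + 23*log(w + 6)/52 + C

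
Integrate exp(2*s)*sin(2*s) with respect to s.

exp(2*s)*sin(2*s)/4 - exp(2*s)*cos(2*s)/4 + C

Let I denote the integral. Integrate by parts with u = sin(2*s), dv = exp(2*s) ds, so v = exp(2*s)/2: I = exp(2*s)*sin(2*s)/2 − ∫ exp(2*s)*cos(2*s) ds.
Apply parts again with u = cos(2*s), dv = exp(2*s) ds: ∫ exp(2*s)*cos(2*s) ds = exp(2*s)*cos(2*s)/2 + I. Substituting back brings back I: I = exp(2*s)*sin(2*s)/2 - exp(2*s)*cos(2*s)/2 − I.
Solving for I: (1 + 1)·I equals the remaining terms, so I = (1/2)·(exp(2*s)*sin(2*s)/2 - exp(2*s)*cos(2*s)/2).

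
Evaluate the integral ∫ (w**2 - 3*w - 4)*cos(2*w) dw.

w**2*sin(2*w)/2 - 3*w*sin(2*w)/2 + w*cos(2*w)/2 - 9*sin(2*w)/4 - 3*cos(2*w)/4 + C

Use integration by parts with u = w**2 - 3*w - 4, dv = cos(2*w) dw, so v = sin(2*w)/2.
Apply parts 2 times (tabular method): alternate signs, differentiate u down to 0, integrate dv up.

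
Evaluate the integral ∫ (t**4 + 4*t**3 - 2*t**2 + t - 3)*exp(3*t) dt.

(27*t**4 + 72*t**3 - 126*t**2 + 111*t - 118)*exp(3*t)/81 + C

Use integration by parts with u = t**4 + 4*t**3 - 2*t**2 + t - 3, dv = exp(3*t) dt, so v = exp(3*t)/3.
Apply parts 4 times (tabular method): alternate signs, differentiate u down to 0, integrate dv up.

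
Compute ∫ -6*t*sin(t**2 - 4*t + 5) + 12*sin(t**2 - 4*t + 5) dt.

Let u = t**2 - 4*t + 5, so du = (2*t - 4) dt.
Rewriting, the integral becomes -3·∫ sin(u) du = -3·-cos(u).
Substituting back, u = t**2 - 4*t + 5.

3*cos(t**2 - 4*t + 5) + C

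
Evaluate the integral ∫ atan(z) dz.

z*atan(z) - log(z**2 + 1)/2 + C

Use integration by parts with u = arctan(z), dv = dz.
Then du = 1/(z**2 + 1) dz.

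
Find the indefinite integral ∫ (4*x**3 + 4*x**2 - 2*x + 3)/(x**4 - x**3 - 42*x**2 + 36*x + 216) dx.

111*log(x - 6)/32 - 47*log(x - 3)/45 - 9*log(x + 2)/160 + 235*log(x + 6)/144 + C

Factor the denominator: (x - 6)*(x - 3)*(x + 2)*(x + 6).
Partial-fraction decomposition: 235/(144*(x + 6)) - 9/(160*(x + 2)) - 47/(45*(x - 3)) + 111/(32*(x - 6)).
Integrate each term: A/(x−a) contributes A·log|x−a|.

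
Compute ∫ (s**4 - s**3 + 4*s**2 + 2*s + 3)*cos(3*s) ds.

s**4*sin(3*s)/3 - s**3*sin(3*s)/3 + 4*s**3*cos(3*s)/9 + 8*s**2*sin(3*s)/9 - s**2*cos(3*s)/3 + 8*s*sin(3*s)/9 + 16*s*cos(3*s)/27 + 65*sin(3*s)/81 + 8*cos(3*s)/27 + C

Use integration by parts with u = s**4 - s**3 + 4*s**2 + 2*s + 3, dv = cos(3*s) ds, so v = sin(3*s)/3.
Apply parts 4 times (tabular method): alternate signs, differentiate u down to 0, integrate dv up.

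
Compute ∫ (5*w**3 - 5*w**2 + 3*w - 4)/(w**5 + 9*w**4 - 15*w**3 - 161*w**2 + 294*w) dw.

Factor the denominator: w*(w - 3)*(w - 2)*(w + 7)**2.
Partial-fraction decomposition: -13277/(79380*(w + 7)) + 397/(126*(w + 7)**2) - 11/(81*(w - 2)) + 19/(60*(w - 3)) - 2/(147*w).
Integrate each term; A/(w−a) gives A·log|w−a|; A/(w−a)² gives −A/(w−a).

-2*log(w)/147 + 19*log(w - 3)/60 - 11*log(w - 2)/81 - 13277*log(w + 7)/79380 - 397/(126*w + 882) + C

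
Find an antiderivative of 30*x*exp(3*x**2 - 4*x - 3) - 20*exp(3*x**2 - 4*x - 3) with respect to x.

Let u = 3*x**2 - 4*x - 3, so du = (6*x - 4) dx.
Rewriting, the integral becomes 5·∫ e^u du = 5·e^u.
Substituting back, u = 3*x**2 - 4*x - 3.

5*exp(3*x**2 - 4*x - 3) + C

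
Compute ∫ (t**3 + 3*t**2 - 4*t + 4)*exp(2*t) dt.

Use integration by parts with u = t**3 + 3*t**2 - 4*t + 4, dv = exp(2*t) dt, so v = exp(2*t)/2.
Apply parts 3 times (tabular method): alternate signs, differentiate u down to 0, integrate dv up.

(4*t**3 + 6*t**2 - 22*t + 27)*exp(2*t)/8 + C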